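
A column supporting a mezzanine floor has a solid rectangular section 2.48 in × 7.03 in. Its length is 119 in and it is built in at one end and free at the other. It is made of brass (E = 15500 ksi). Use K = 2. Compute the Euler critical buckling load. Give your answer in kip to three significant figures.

P_cr ≈ 24.1 kip

Buckling occurs about the weak axis: I_min = h·b³/12 with b = 2.48 in (the shorter side).
I_min = 7.03×2.48³/12 = 8.936 in⁴
Effective length L_e = K·L = 2 × 119 = 238.0 in
P_cr = π²EI / L_e² = π² × 15500×10³ × 8.936 / 238.0² = 2.413×10^4 lb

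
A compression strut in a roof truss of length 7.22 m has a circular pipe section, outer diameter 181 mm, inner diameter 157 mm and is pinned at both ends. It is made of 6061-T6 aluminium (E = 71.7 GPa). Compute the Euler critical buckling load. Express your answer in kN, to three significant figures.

d_o = 181 mm, d_i = 157 mm
I = π(d_o⁴ − d_i⁴)/64 = π(181⁴ − 157.0⁴)/64 = 2.286×10^7 mm⁴
I = 2.286×10^7 mm⁴ = 2.286×10^-5 m⁴
Effective length L_e = K·L = 1 × 7.22 = 7.220 m
P_cr = π²EI / L_e² = π² × 71.7×10⁹ × 2.286×10^-5 / 7.220² = 3.103×10^5 N

P_cr ≈ 310 kN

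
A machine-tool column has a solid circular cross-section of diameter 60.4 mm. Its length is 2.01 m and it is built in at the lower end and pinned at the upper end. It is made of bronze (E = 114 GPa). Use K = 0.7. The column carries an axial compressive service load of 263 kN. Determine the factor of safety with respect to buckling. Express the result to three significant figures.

n ≈ 1.41

I = πd⁴/64 = π×60.4⁴/64 = 6.533×10^5 mm⁴
I = 6.533×10^5 mm⁴ = 6.533×10^-7 m⁴
Effective length L_e = K·L = 0.7 × 2.01 = 1.407 m
P_cr = π²EI / L_e² = π² × 114×10⁹ × 6.533×10^-7 / 1.407² = 3.713×10^5 N
Factor of safety n = P_cr / P = 371.31 / 263 = 1.41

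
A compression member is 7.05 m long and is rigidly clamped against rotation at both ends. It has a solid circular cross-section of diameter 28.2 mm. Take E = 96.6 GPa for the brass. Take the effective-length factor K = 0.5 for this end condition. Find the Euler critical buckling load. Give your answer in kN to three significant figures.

P_cr ≈ 2.38 kN

I = πd⁴/64 = π×28.2⁴/64 = 3.104×10^4 mm⁴
I = 3.104×10^4 mm⁴ = 3.104×10^-8 m⁴
Effective length L_e = K·L = 0.5 × 7.05 = 3.525 m
P_cr = π²EI / L_e² = π² × 96.6×10⁹ × 3.104×10^-8 / 3.525² = 2.382×10^3 N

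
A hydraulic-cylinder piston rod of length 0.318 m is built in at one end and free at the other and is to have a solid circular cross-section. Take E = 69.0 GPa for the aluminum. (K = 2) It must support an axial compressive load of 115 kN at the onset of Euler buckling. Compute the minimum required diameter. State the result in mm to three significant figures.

d ≈ 34.3 mm

L_e = K·L = 2 × 0.318 = 0.6360 m
Required I = P_cr·L_e²/(π²E) = 1.150×10^5 × 0.6360² / (π² × 6.90×10^10) = 6.831×10^-8 m⁴
I_req = 6.831×10^4 mm⁴
Solid circle: I = πd⁴/64  ⇒  d = (64I/π)^(1/4) = (64×6.831×10^4/π)^(1/4) = 34.3 mm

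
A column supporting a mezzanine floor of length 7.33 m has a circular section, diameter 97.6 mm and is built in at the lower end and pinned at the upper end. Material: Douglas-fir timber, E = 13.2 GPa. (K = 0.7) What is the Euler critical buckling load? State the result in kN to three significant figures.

I = πd⁴/64 = π×97.6⁴/64 = 4.454×10^6 mm⁴
I = 4.454×10^6 mm⁴ = 4.454×10^-6 m⁴
Effective length L_e = K·L = 0.7 × 7.33 = 5.131 m
P_cr = π²EI / L_e² = π² × 13.2×10⁹ × 4.454×10^-6 / 5.131² = 2.204×10^4 N

P_cr ≈ 22.0 kN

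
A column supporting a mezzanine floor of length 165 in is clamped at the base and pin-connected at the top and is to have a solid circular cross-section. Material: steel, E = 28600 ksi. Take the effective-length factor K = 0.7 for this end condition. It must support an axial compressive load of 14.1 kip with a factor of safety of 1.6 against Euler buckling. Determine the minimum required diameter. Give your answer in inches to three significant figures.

d ≈ 2.16 in

Required P_cr = n·P = 1.6 × 14.1 = 22.56 kip
L_e = K·L = 0.7 × 165 = 115.5 in
Required I = P_cr·L_e²/(π²E) = 2.256×10^4 × 115.5² / (π² × 2.86×10^7) = 1.066 in⁴
Solid circle: I = πd⁴/64  ⇒  d = (64I/π)^(1/4) = (64×1.066/π)^(1/4) = 2.16 in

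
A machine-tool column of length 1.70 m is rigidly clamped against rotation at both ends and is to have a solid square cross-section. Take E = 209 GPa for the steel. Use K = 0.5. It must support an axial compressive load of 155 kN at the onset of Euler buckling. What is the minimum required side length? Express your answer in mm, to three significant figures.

a ≈ 28.4 mm

L_e = K·L = 0.5 × 1.70 = 0.8500 m
Required I = P_cr·L_e²/(π²E) = 1.550×10^5 × 0.8500² / (π² × 2.09×10^11) = 5.429×10^-8 m⁴
I_req = 5.429×10^4 mm⁴
Solid square: I = a⁴/12  ⇒  a = (12I)^(1/4) = (12×5.429×10^4)^(1/4) = 28.4 mm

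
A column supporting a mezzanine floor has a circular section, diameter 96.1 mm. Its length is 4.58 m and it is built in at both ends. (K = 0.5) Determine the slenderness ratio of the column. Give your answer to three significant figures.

λ ≈ 95.3

For a solid circle r = d/4 = 96.1/4 = 24.02 mm
L_e = K·L = 0.5 × 4.58 m = 2.290 m = 2290.0 mm
λ = L_e / r_min = 2290.0 / 24.02 = 95.3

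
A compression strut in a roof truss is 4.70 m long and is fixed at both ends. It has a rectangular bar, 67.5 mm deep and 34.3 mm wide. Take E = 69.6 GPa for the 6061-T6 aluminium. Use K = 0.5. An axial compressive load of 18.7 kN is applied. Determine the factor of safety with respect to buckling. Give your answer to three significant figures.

Buckling occurs about the weak axis: I_min = h·b³/12 with b = 34.3 mm (the shorter side).
I_min = 67.5×34.3³/12 = 2.270×10^5 mm⁴
I = 2.270×10^5 mm⁴ = 2.270×10^-7 m⁴
Effective length L_e = K·L = 0.5 × 4.70 = 2.350 m
P_cr = π²EI / L_e² = π² × 69.6×10⁹ × 2.270×10^-7 / 2.350² = 2.823×10^4 N
Factor of safety n = P_cr / P = 28.234 / 18.7 = 1.51

n ≈ 1.51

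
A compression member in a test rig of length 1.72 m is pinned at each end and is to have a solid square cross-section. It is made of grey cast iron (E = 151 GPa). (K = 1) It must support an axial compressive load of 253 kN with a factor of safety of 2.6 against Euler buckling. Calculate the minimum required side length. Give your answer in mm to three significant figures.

a ≈ 62.9 mm

Required P_cr = n·P = 2.6 × 253 = 657.8 kN
L_e = K·L = 1 × 1.72 = 1.720 m
Required I = P_cr·L_e²/(π²E) = 6.578×10^5 × 1.720² / (π² × 1.51×10^11) = 1.306×10^-6 m⁴
I_req = 1.306×10^6 mm⁴
Solid square: I = a⁴/12  ⇒  a = (12I)^(1/4) = (12×1.306×10^6)^(1/4) = 62.9 mm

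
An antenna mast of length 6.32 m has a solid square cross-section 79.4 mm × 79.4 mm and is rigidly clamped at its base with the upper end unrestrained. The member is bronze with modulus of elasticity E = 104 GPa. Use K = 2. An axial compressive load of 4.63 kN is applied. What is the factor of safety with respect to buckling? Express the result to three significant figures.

n ≈ 4.60

I = a⁴/12 = 79.4⁴/12 = 3.312×10^6 mm⁴
I = 3.312×10^6 mm⁴ = 3.312×10^-6 m⁴
Effective length L_e = K·L = 2 × 6.32 = 12.64 m
P_cr = π²EI / L_e² = π² × 104×10⁹ × 3.312×10^-6 / 12.64² = 2.128×10^4 N
Factor of safety n = P_cr / P = 21.278 / 4.63 = 4.60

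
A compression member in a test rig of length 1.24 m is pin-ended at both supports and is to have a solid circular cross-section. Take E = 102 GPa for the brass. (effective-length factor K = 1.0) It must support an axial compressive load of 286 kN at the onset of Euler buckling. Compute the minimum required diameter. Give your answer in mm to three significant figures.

d ≈ 54.6 mm

L_e = K·L = 1 × 1.24 = 1.240 m
Required I = P_cr·L_e²/(π²E) = 2.860×10^5 × 1.240² / (π² × 1.02×10^11) = 4.368×10^-7 m⁴
I_req = 4.368×10^5 mm⁴
Solid circle: I = πd⁴/64  ⇒  d = (64I/π)^(1/4) = (64×4.368×10^5/π)^(1/4) = 54.6 mm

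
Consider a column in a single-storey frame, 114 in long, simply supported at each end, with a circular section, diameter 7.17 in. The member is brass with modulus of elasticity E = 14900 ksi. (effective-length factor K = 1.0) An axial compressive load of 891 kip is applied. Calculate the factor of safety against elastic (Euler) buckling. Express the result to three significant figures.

n ≈ 1.65

I = πd⁴/64 = π×7.17⁴/64 = 129.7 in⁴
Effective length L_e = K·L = 1 × 114 = 114.0 in
P_cr = π²EI / L_e² = π² × 14900×10³ × 129.7 / 114.0² = 1.468×10^6 lb
Factor of safety n = P_cr / P = 1468.0 / 891 = 1.65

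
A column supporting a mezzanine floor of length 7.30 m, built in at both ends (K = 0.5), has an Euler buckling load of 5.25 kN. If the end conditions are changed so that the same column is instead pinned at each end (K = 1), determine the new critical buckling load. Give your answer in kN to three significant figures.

P_cr ∝ 1/K², so P_cr,new = P_cr,old × (K_old/K_new)² = 5.25 × (0.5/1)²
= 5.25 × 0.2500 = 1.31 kN

P_cr ≈ 1.31 kN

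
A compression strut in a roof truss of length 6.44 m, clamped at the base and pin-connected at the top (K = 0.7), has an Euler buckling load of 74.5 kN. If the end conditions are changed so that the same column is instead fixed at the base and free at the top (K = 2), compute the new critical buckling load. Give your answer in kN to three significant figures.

P_cr ≈ 9.13 kN

P_cr ∝ 1/K², so P_cr,new = P_cr,old × (K_old/K_new)² = 74.5 × (0.7/2)²
= 74.5 × 0.1225 = 9.13 kN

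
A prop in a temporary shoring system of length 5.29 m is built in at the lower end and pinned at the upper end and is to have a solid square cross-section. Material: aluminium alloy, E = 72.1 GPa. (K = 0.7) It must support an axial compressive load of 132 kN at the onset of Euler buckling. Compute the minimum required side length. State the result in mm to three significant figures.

L_e = K·L = 0.7 × 5.29 = 3.703 m
Required I = P_cr·L_e²/(π²E) = 1.320×10^5 × 3.703² / (π² × 7.21×10^10) = 2.544×10^-6 m⁴
I_req = 2.544×10^6 mm⁴
Solid square: I = a⁴/12  ⇒  a = (12I)^(1/4) = (12×2.544×10^6)^(1/4) = 74.3 mm

a ≈ 74.3 mm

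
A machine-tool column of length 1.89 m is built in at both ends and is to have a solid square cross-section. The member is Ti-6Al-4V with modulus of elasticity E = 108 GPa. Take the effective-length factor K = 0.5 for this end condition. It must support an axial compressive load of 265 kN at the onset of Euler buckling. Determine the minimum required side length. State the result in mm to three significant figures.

L_e = K·L = 0.5 × 1.89 = 0.9450 m
Required I = P_cr·L_e²/(π²E) = 2.650×10^5 × 0.9450² / (π² × 1.08×10^11) = 2.220×10^-7 m⁴
I_req = 2.220×10^5 mm⁴
Solid square: I = a⁴/12  ⇒  a = (12I)^(1/4) = (12×2.220×10^5)^(1/4) = 40.4 mm

a ≈ 40.4 mm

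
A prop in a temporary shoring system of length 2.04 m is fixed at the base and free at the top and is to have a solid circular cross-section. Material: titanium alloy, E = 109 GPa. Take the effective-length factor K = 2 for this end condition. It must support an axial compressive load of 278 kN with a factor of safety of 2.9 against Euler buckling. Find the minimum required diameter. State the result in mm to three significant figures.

Required P_cr = n·P = 2.9 × 278 = 806.2 kN
L_e = K·L = 2 × 2.04 = 4.080 m
Required I = P_cr·L_e²/(π²E) = 8.062×10^5 × 4.080² / (π² × 1.09×10^11) = 1.247×10^-5 m⁴
I_req = 1.247×10^7 mm⁴
Solid circle: I = πd⁴/64  ⇒  d = (64I/π)^(1/4) = (64×1.247×10^7/π)^(1/4) = 126 mm

d ≈ 126 mm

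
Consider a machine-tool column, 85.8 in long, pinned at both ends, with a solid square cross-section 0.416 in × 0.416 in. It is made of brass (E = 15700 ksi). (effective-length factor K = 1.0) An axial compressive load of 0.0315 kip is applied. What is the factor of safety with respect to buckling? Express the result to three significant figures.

I = a⁴/12 = 0.416⁴/12 = 2.496×10^-3 in⁴
Effective length L_e = K·L = 1 × 85.8 = 85.80 in
P_cr = π²EI / L_e² = π² × 15700×10³ × 2.496×10^-3 / 85.80² = 52.53 lb
Factor of safety n = P_cr / P = 0.052531 / 0.0315 = 1.67

n ≈ 1.67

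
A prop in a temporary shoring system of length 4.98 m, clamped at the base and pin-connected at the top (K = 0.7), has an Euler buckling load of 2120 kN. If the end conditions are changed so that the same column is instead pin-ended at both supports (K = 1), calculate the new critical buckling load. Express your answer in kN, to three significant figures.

P_cr ≈ 1040 kN

P_cr ∝ 1/K², so P_cr,new = P_cr,old × (K_old/K_new)² = 2120 × (0.7/1)²
= 2120 × 0.4900 = 1040 kN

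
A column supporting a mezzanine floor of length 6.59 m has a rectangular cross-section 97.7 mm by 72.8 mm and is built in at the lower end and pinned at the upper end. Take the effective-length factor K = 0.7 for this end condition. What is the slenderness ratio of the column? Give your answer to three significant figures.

λ ≈ 220

For a rectangle r_min = b/√12 = 72.8/√12 = 21.02 mm
L_e = K·L = 0.7 × 6.59 m = 4.613 m = 4613.0 mm
λ = L_e / r_min = 4613.0 / 21.02 = 220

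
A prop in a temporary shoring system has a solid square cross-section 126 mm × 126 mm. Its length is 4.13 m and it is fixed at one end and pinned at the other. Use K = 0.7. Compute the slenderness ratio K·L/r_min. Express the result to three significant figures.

For a square r = a/√12 = 126/√12 = 36.37 mm
L_e = K·L = 0.7 × 4.13 m = 2.891 m = 2891.0 mm
λ = L_e / r_min = 2891.0 / 36.37 = 79.5

λ ≈ 79.5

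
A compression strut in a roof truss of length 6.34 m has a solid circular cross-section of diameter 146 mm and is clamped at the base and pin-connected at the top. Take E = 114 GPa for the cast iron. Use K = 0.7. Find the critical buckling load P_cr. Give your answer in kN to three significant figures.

P_cr ≈ 1270 kN

I = πd⁴/64 = π×146⁴/64 = 2.230×10^7 mm⁴
I = 2.230×10^7 mm⁴ = 2.230×10^-5 m⁴
Effective length L_e = K·L = 0.7 × 6.34 = 4.438 m
P_cr = π²EI / L_e² = π² × 114×10⁹ × 2.230×10^-5 / 4.438² = 1.274×10^6 N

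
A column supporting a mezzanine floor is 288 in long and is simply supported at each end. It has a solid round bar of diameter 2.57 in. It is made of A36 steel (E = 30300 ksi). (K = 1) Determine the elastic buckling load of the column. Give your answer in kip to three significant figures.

P_cr ≈ 7.72 kip

I = πd⁴/64 = π×2.57⁴/64 = 2.141 in⁴
Effective length L_e = K·L = 1 × 288 = 288.0 in
P_cr = π²EI / L_e² = π² × 30300×10³ × 2.141 / 288.0² = 7.721×10^3 lb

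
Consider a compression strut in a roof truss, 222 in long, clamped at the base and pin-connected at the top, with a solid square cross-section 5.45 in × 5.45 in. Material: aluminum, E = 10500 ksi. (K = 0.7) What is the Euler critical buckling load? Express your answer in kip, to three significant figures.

I = a⁴/12 = 5.45⁴/12 = 73.52 in⁴
Effective length L_e = K·L = 0.7 × 222 = 155.4 in
P_cr = π²EI / L_e² = π² × 10500×10³ × 73.52 / 155.4² = 3.155×10^5 lb

P_cr ≈ 315 kip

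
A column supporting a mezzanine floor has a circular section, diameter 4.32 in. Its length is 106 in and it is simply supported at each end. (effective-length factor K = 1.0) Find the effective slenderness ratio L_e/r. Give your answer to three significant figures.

λ ≈ 98.1

For a solid circle r = d/4 = 4.32/4 = 1.080 in
L_e = K·L = 1 × 106 = 106.0 in
λ = L_e / r_min = 106.00 / 1.080 = 98.1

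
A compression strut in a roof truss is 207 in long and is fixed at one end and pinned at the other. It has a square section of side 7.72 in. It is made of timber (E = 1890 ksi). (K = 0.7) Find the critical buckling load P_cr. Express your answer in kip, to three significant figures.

P_cr ≈ 263 kip

I = a⁴/12 = 7.72⁴/12 = 296.0 in⁴
Effective length L_e = K·L = 0.7 × 207 = 144.9 in
P_cr = π²EI / L_e² = π² × 1890×10³ × 296.0 / 144.9² = 2.630×10^5 lb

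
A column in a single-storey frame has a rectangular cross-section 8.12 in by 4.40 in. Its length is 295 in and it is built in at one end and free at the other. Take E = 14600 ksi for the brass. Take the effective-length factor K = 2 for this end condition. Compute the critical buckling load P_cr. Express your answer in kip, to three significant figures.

Buckling occurs about the weak axis: I_min = h·b³/12 with b = 4.40 in (the shorter side).
I_min = 8.12×4.40³/12 = 57.64 in⁴
Effective length L_e = K·L = 2 × 295 = 590.0 in
P_cr = π²EI / L_e² = π² × 14600×10³ × 57.64 / 590.0² = 2.386×10^4 lb

P_cr ≈ 23.9 kip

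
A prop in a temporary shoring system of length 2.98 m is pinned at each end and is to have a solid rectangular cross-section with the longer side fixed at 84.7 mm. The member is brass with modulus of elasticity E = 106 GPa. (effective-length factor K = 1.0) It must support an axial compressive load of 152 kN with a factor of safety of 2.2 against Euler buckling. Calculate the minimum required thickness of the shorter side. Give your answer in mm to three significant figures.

b ≈ 73.8 mm

Required P_cr = n·P = 2.2 × 152 = 334.4 kN
L_e = K·L = 1 × 2.98 = 2.980 m
Required I = P_cr·L_e²/(π²E) = 3.344×10^5 × 2.980² / (π² × 1.06×10^11) = 2.839×10^-6 m⁴
I_req = 2.839×10^6 mm⁴
Rectangle, weak axis: I_min = h·b³/12 with h = 84.7 mm fixed  ⇒  b = (12I/h)^(1/3) = 73.8 mm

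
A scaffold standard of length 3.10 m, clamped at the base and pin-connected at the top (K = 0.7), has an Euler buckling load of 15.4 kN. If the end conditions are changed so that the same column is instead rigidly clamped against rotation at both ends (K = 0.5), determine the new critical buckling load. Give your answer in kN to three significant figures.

P_cr ≈ 30.2 kN

P_cr ∝ 1/K², so P_cr,new = P_cr,old × (K_old/K_new)² = 15.4 × (0.7/0.5)²
= 15.4 × 1.960 = 30.2 kN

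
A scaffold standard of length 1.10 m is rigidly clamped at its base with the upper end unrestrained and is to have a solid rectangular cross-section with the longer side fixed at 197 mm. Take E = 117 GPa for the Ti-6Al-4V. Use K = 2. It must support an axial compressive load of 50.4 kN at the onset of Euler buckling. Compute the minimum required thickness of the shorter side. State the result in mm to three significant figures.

b ≈ 23.4 mm

L_e = K·L = 2 × 1.10 = 2.200 m
Required I = P_cr·L_e²/(π²E) = 5.040×10^4 × 2.200² / (π² × 1.17×10^11) = 2.112×10^-7 m⁴
I_req = 2.112×10^5 mm⁴
Rectangle, weak axis: I_min = h·b³/12 with h = 197 mm fixed  ⇒  b = (12I/h)^(1/3) = 23.4 mm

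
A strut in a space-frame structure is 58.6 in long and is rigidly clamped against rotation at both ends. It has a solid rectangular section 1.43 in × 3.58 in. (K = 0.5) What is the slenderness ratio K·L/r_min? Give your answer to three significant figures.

Buckling occurs about the weak axis: I_min = h·b³/12 with b = 1.43 in (the shorter side).
I_min = 3.58×1.43³/12 = 0.8724 in⁴
A = 5.119 in²;  r_min = √(I/A) = √(0.8724/5.119) = 0.4128 in
L_e = K·L = 0.5 × 58.6 = 29.30 in
λ = L_e / r_min = 29.300 / 0.4128 = 71.0

λ ≈ 71.0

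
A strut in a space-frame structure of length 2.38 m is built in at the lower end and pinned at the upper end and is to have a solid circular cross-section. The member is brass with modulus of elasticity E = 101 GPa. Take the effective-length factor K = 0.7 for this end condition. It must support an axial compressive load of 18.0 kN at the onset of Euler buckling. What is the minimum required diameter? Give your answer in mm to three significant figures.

L_e = K·L = 0.7 × 2.38 = 1.666 m
Required I = P_cr·L_e²/(π²E) = 1.800×10^4 × 1.666² / (π² × 1.01×10^11) = 5.012×10^-8 m⁴
I_req = 5.012×10^4 mm⁴
Solid circle: I = πd⁴/64  ⇒  d = (64I/π)^(1/4) = (64×5.012×10^4/π)^(1/4) = 31.8 mm

d ≈ 31.8 mm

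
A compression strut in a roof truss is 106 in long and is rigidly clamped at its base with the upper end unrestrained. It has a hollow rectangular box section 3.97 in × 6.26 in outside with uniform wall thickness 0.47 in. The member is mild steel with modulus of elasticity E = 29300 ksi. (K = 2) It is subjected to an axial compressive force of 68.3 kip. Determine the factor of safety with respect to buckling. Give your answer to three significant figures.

Inner dimensions: h_i = 6.26 − 2×0.47 = 5.320 in, b_i = 3.97 − 2×0.47 = 3.030 in
Weak-axis I_min = (h_o·b_o³ − h_i·b_i³)/12 with b_o = 3.97, b_i = 3.030 in (shorter outer/inner sides).
I_min = (6.26×3.97³ − 5.320×3.030³)/12 = 20.31 in⁴
Effective length L_e = K·L = 2 × 106 = 212.0 in
P_cr = π²EI / L_e² = π² × 29300×10³ × 20.31 / 212.0² = 1.307×10^5 lb
Factor of safety n = P_cr / P = 130.67 / 68.3 = 1.91

n ≈ 1.91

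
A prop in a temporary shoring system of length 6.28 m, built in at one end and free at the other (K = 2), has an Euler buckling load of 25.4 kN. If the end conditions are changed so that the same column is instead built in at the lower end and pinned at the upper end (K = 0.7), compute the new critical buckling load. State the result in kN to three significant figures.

P_cr ≈ 207 kN

P_cr ∝ 1/K², so P_cr,new = P_cr,old × (K_old/K_new)² = 25.4 × (2/0.7)²
= 25.4 × 8.163 = 207 kN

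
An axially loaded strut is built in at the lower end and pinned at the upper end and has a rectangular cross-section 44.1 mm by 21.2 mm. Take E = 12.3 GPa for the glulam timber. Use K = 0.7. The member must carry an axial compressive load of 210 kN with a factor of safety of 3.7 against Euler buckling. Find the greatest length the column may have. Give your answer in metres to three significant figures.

Buckling occurs about the weak axis: I_min = h·b³/12 with b = 21.2 mm (the shorter side).
I_min = 44.1×21.2³/12 = 3.502×10^4 mm⁴
I = 3.502×10^-8 m⁴
Required critical load P_cr = n·P = 3.7 × 210 = 777.0 kN = 7.770×10^5 N
From P_cr = π²EI/(K·L)²:  L = (1/K)·√(π²EI/P_cr) = (1/0.7)·√(π²×1.23×10^10×3.502×10^-8/7.770×10^5)
L = 0.106 m

L_max ≈ 0.106 m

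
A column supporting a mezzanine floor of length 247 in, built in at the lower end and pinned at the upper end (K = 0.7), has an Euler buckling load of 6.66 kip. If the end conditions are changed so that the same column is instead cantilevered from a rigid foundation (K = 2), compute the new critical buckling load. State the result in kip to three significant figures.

P_cr ≈ 0.816 kip

P_cr ∝ 1/K², so P_cr,new = P_cr,old × (K_old/K_new)² = 6.66 × (0.7/2)²
= 6.66 × 0.1225 = 0.816 kip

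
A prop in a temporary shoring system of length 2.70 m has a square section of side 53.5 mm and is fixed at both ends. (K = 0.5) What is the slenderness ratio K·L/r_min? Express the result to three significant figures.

λ ≈ 87.4

For a square r = a/√12 = 53.5/√12 = 15.44 mm
L_e = K·L = 0.5 × 2.70 m = 1.350 m = 1350.0 mm
λ = L_e / r_min = 1350.0 / 15.44 = 87.4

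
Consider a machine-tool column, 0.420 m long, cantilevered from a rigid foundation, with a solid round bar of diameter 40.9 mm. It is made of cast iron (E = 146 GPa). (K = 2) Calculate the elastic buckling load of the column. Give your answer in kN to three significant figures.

P_cr ≈ 281 kN

I = πd⁴/64 = π×40.9⁴/64 = 1.374×10^5 mm⁴
I = 1.374×10^5 mm⁴ = 1.374×10^-7 m⁴
Effective length L_e = K·L = 2 × 0.420 = 0.8400 m
P_cr = π²EI / L_e² = π² × 146×10⁹ × 1.374×10^-7 / 0.8400² = 2.805×10^5 N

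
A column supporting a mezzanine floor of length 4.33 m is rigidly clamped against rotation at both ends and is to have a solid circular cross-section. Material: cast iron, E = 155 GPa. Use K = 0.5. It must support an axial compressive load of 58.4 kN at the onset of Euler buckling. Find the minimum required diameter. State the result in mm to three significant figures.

d ≈ 43.7 mm

L_e = K·L = 0.5 × 4.33 = 2.165 m
Required I = P_cr·L_e²/(π²E) = 5.840×10^4 × 2.165² / (π² × 1.55×10^11) = 1.789×10^-7 m⁴
I_req = 1.789×10^5 mm⁴
Solid circle: I = πd⁴/64  ⇒  d = (64I/π)^(1/4) = (64×1.789×10^5/π)^(1/4) = 43.7 mm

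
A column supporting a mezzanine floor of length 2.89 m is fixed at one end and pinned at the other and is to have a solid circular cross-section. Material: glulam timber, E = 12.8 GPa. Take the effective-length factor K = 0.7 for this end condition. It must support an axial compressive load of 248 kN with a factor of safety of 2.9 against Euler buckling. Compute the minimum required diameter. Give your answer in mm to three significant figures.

Required P_cr = n·P = 2.9 × 248 = 719.2 kN
L_e = K·L = 0.7 × 2.89 = 2.023 m
Required I = P_cr·L_e²/(π²E) = 7.192×10^5 × 2.023² / (π² × 1.28×10^10) = 2.330×10^-5 m⁴
I_req = 2.330×10^7 mm⁴
Solid circle: I = πd⁴/64  ⇒  d = (64I/π)^(1/4) = (64×2.330×10^7/π)^(1/4) = 148 mm

d ≈ 148 mm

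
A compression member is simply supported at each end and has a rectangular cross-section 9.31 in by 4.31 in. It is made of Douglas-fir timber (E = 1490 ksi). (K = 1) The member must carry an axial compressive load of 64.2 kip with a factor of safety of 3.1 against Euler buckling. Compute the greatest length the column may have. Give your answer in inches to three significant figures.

L_max ≈ 67.7 in

Buckling occurs about the weak axis: I_min = h·b³/12 with b = 4.31 in (the shorter side).
I_min = 9.31×4.31³/12 = 62.12 in⁴
Required critical load P_cr = n·P = 3.1 × 64.2 = 199.0 kip = 1.990×10^5 lb
From P_cr = π²EI/(K·L)²:  L = (1/K)·√(π²EI/P_cr) = (1/1)·√(π²×1.49×10^6×62.12/1.990×10^5)
L = 67.7 in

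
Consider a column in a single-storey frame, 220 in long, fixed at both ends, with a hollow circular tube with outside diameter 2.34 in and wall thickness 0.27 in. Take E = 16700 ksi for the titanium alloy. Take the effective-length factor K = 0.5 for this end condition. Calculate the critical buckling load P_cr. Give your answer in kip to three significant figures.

P_cr ≈ 13.0 kip

Inner diameter d_i = 2.34 − 2×0.27 = 1.800 in
I = π(d_o⁴ − d_i⁴)/64 = π(2.34⁴ − 1.800⁴)/64 = 0.9564 in⁴
Effective length L_e = K·L = 0.5 × 220 = 110.0 in
P_cr = π²EI / L_e² = π² × 16700×10³ × 0.9564 / 110.0² = 1.303×10^4 lb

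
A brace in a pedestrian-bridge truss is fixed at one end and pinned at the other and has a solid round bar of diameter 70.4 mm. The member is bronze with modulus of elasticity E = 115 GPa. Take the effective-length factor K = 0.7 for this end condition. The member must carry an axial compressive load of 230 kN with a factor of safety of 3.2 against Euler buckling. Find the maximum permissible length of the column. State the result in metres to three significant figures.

L_max ≈ 1.95 m

I = πd⁴/64 = π×70.4⁴/64 = 1.206×10^6 mm⁴
I = 1.206×10^-6 m⁴
Required critical load P_cr = n·P = 3.2 × 230 = 736.0 kN = 7.360×10^5 N
From P_cr = π²EI/(K·L)²:  L = (1/K)·√(π²EI/P_cr) = (1/0.7)·√(π²×1.15×10^11×1.206×10^-6/7.360×10^5)
L = 1.95 m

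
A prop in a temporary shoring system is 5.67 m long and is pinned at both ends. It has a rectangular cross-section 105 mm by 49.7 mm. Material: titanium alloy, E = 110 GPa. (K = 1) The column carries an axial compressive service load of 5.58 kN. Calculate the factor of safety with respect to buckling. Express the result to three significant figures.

n ≈ 6.50

Buckling occurs about the weak axis: I_min = h·b³/12 with b = 49.7 mm (the shorter side).
I_min = 105×49.7³/12 = 1.074×10^6 mm⁴
I = 1.074×10^6 mm⁴ = 1.074×10^-6 m⁴
Effective length L_e = K·L = 1 × 5.67 = 5.670 m
P_cr = π²EI / L_e² = π² × 110×10⁹ × 1.074×10^-6 / 5.670² = 3.627×10^4 N
Factor of safety n = P_cr / P = 36.275 / 5.58 = 6.50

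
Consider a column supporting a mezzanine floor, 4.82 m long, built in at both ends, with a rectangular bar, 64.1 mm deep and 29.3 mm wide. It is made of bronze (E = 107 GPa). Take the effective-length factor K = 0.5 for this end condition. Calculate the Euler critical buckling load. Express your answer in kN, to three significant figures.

P_cr ≈ 24.4 kN

Buckling occurs about the weak axis: I_min = h·b³/12 with b = 29.3 mm (the shorter side).
I_min = 64.1×29.3³/12 = 1.344×10^5 mm⁴
I = 1.344×10^5 mm⁴ = 1.344×10^-7 m⁴
Effective length L_e = K·L = 0.5 × 4.82 = 2.410 m
P_cr = π²EI / L_e² = π² × 107×10⁹ × 1.344×10^-7 / 2.410² = 2.443×10^4 N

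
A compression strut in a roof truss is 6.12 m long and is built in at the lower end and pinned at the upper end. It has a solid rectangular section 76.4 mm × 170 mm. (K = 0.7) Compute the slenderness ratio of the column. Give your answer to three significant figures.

λ ≈ 194

Buckling occurs about the weak axis: I_min = h·b³/12 with b = 76.4 mm (the shorter side).
I_min = 170×76.4³/12 = 6.318×10^6 mm⁴
A = 1.299×10^4 mm²;  r_min = √(I/A) = √(6.318×10^6/1.299×10^4) = 22.05 mm
L_e = K·L = 0.7 × 6.12 m = 4.284 m = 4284.0 mm
λ = L_e / r_min = 4284.0 / 22.05 = 194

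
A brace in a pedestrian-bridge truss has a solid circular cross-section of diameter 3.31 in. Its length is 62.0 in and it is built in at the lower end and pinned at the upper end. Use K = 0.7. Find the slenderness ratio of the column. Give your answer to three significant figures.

I = πd⁴/64 = π×3.31⁴/64 = 5.892 in⁴
A = 8.605 in²;  r_min = √(I/A) = √(5.892/8.605) = 0.8275 in
L_e = K·L = 0.7 × 62.0 = 43.40 in
λ = L_e / r_min = 43.400 / 0.8275 = 52.4

λ ≈ 52.4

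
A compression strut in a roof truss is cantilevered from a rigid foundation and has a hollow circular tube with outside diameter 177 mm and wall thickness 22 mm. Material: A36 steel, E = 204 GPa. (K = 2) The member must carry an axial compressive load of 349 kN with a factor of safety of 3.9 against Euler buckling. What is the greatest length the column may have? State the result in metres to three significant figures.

Inner diameter d_i = 177 − 2×22 = 133.0 mm
I = π(d_o⁴ − d_i⁴)/64 = π(177⁴ − 133.0⁴)/64 = 3.282×10^7 mm⁴
I = 3.282×10^-5 m⁴
Required critical load P_cr = n·P = 3.9 × 349 = 1361 kN = 1.361×10^6 N
From P_cr = π²EI/(K·L)²:  L = (1/K)·√(π²EI/P_cr) = (1/2)·√(π²×2.04×10^11×3.282×10^-5/1.361×10^6)
L = 3.48 m

L_max ≈ 3.48 m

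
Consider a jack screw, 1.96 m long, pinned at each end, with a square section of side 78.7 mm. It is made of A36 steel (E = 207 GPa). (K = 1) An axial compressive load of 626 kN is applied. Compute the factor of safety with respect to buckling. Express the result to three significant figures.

I = a⁴/12 = 78.7⁴/12 = 3.197×10^6 mm⁴
I = 3.197×10^6 mm⁴ = 3.197×10^-6 m⁴
Effective length L_e = K·L = 1 × 1.96 = 1.960 m
P_cr = π²EI / L_e² = π² × 207×10⁹ × 3.197×10^-6 / 1.960² = 1.700×10^6 N
Factor of safety n = P_cr / P = 1700.1 / 626 = 2.72

n ≈ 2.72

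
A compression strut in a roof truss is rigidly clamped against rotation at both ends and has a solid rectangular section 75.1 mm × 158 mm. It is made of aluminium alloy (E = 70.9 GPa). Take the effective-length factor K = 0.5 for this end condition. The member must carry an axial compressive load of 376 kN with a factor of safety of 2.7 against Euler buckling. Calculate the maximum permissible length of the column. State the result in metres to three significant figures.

Buckling occurs about the weak axis: I_min = h·b³/12 with b = 75.1 mm (the shorter side).
I_min = 158×75.1³/12 = 5.577×10^6 mm⁴
I = 5.577×10^-6 m⁴
Required critical load P_cr = n·P = 2.7 × 376 = 1015 kN = 1.015×10^6 N
From P_cr = π²EI/(K·L)²:  L = (1/K)·√(π²EI/P_cr) = (1/0.5)·√(π²×7.09×10^10×5.577×10^-6/1.015×10^6)
L = 3.92 m

L_max ≈ 3.92 m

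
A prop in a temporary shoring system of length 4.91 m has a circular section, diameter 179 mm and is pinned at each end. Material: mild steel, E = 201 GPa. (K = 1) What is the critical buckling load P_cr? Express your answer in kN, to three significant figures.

I = πd⁴/64 = π×179⁴/64 = 5.039×10^7 mm⁴
I = 5.039×10^7 mm⁴ = 5.039×10^-5 m⁴
Effective length L_e = K·L = 1 × 4.91 = 4.910 m
P_cr = π²EI / L_e² = π² × 201×10⁹ × 5.039×10^-5 / 4.910² = 4.147×10^6 N

P_cr ≈ 4150 kN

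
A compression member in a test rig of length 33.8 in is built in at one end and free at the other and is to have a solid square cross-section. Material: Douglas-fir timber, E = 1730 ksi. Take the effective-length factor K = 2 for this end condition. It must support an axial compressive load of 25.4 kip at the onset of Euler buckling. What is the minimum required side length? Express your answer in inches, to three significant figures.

L_e = K·L = 2 × 33.8 = 67.60 in
Required I = P_cr·L_e²/(π²E) = 2.540×10^4 × 67.60² / (π² × 1.73×10^6) = 6.798 in⁴
Solid square: I = a⁴/12  ⇒  a = (12I)^(1/4) = (12×6.798)^(1/4) = 3.01 in

a ≈ 3.01 in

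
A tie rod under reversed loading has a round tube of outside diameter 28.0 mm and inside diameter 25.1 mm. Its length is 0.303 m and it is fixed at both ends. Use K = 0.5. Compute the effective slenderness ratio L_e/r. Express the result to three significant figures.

λ ≈ 16.1

d_o = 28.0 mm, d_i = 25.1 mm
I = π(d_o⁴ − d_i⁴)/64 = π(28.0⁴ − 25.10⁴)/64 = 1.069×10^4 mm⁴
A = 120.9 mm²;  r_min = √(I/A) = √(1.069×10^4/120.9) = 9.401 mm
L_e = K·L = 0.5 × 0.303 m = 0.1515 m = 151.50 mm
λ = L_e / r_min = 151.50 / 9.401 = 16.1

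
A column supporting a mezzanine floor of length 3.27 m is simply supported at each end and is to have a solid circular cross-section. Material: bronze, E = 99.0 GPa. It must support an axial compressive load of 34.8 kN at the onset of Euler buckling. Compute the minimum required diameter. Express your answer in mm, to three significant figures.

d ≈ 52.8 mm

L_e = K·L = 1 × 3.27 = 3.270 m
Required I = P_cr·L_e²/(π²E) = 3.480×10^4 × 3.270² / (π² × 9.90×10^10) = 3.808×10^-7 m⁴
I_req = 3.808×10^5 mm⁴
Solid circle: I = πd⁴/64  ⇒  d = (64I/π)^(1/4) = (64×3.808×10^5/π)^(1/4) = 52.8 mm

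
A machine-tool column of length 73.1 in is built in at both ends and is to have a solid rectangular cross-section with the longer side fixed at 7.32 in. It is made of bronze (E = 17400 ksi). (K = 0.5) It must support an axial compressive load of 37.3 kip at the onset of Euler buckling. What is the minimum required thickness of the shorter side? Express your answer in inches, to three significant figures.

b ≈ 0.781 in

L_e = K·L = 0.5 × 73.1 = 36.55 in
Required I = P_cr·L_e²/(π²E) = 3.730×10^4 × 36.55² / (π² × 1.74×10^7) = 0.2902 in⁴
Rectangle, weak axis: I_min = h·b³/12 with h = 7.32 in fixed  ⇒  b = (12I/h)^(1/3) = 0.781 in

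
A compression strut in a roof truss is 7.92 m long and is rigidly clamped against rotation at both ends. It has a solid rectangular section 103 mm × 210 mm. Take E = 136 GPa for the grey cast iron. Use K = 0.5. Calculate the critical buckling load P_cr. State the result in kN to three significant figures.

P_cr ≈ 1640 kN

Buckling occurs about the weak axis: I_min = h·b³/12 with b = 103 mm (the shorter side).
I_min = 210×103³/12 = 1.912×10^7 mm⁴
I = 1.912×10^7 mm⁴ = 1.912×10^-5 m⁴
Effective length L_e = K·L = 0.5 × 7.92 = 3.960 m
P_cr = π²EI / L_e² = π² × 136×10⁹ × 1.912×10^-5 / 3.960² = 1.637×10^6 N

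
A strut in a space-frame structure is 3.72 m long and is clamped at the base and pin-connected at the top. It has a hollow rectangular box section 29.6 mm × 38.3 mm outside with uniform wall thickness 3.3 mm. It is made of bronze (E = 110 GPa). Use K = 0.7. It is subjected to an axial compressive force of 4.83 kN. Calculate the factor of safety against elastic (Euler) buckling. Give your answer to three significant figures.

n ≈ 1.68

Inner dimensions: h_i = 38.3 − 2×3.3 = 31.70 mm, b_i = 29.6 − 2×3.3 = 23.00 mm
Weak-axis I_min = (h_o·b_o³ − h_i·b_i³)/12 with b_o = 29.6, b_i = 23.00 mm (shorter outer/inner sides).
I_min = (38.3×29.6³ − 31.70×23.00³)/12 = 5.063×10^4 mm⁴
I = 5.063×10^4 mm⁴ = 5.063×10^-8 m⁴
Effective length L_e = K·L = 0.7 × 3.72 = 2.604 m
P_cr = π²EI / L_e² = π² × 110×10⁹ × 5.063×10^-8 / 2.604² = 8.107×10^3 N
Factor of safety n = P_cr / P = 8.1066 / 4.83 = 1.68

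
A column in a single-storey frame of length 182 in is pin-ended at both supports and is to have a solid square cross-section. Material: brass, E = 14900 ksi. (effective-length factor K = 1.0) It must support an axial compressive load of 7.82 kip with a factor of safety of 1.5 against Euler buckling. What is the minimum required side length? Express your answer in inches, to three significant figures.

Required P_cr = n·P = 1.5 × 7.82 = 11.73 kip
L_e = K·L = 1 × 182 = 182.0 in
Required I = P_cr·L_e²/(π²E) = 1.173×10^4 × 182.0² / (π² × 1.49×10^7) = 2.642 in⁴
Solid square: I = a⁴/12  ⇒  a = (12I)^(1/4) = (12×2.642)^(1/4) = 2.37 in

a ≈ 2.37 in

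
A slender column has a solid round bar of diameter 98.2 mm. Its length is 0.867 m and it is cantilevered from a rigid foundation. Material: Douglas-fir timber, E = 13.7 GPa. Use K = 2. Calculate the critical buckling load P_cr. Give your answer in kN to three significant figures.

P_cr ≈ 205 kN

I = πd⁴/64 = π×98.2⁴/64 = 4.565×10^6 mm⁴
I = 4.565×10^6 mm⁴ = 4.565×10^-6 m⁴
Effective length L_e = K·L = 2 × 0.867 = 1.734 m
P_cr = π²EI / L_e² = π² × 13.7×10⁹ × 4.565×10^-6 / 1.734² = 2.053×10^5 N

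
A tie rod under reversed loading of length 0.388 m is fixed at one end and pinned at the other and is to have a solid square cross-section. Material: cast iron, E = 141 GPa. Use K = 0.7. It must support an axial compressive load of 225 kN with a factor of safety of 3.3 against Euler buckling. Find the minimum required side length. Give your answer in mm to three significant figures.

a ≈ 26.2 mm

Required P_cr = n·P = 3.3 × 225 = 742.5 kN
L_e = K·L = 0.7 × 0.388 = 0.2716 m
Required I = P_cr·L_e²/(π²E) = 7.425×10^5 × 0.2716² / (π² × 1.41×10^11) = 3.936×10^-8 m⁴
I_req = 3.936×10^4 mm⁴
Solid square: I = a⁴/12  ⇒  a = (12I)^(1/4) = (12×3.936×10^4)^(1/4) = 26.2 mm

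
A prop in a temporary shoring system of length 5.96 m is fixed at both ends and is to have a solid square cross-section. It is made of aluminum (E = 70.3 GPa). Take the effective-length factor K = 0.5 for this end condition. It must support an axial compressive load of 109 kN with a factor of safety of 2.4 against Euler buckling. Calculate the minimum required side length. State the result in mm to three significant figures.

Required P_cr = n·P = 2.4 × 109 = 261.6 kN
L_e = K·L = 0.5 × 5.96 = 2.980 m
Required I = P_cr·L_e²/(π²E) = 2.616×10^5 × 2.980² / (π² × 7.03×10^10) = 3.348×10^-6 m⁴
I_req = 3.348×10^6 mm⁴
Solid square: I = a⁴/12  ⇒  a = (12I)^(1/4) = (12×3.348×10^6)^(1/4) = 79.6 mm

a ≈ 79.6 mm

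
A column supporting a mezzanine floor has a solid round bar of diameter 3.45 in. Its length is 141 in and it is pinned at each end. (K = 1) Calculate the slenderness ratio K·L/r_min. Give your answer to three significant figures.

For a solid circle r = d/4 = 3.45/4 = 0.8625 in
L_e = K·L = 1 × 141 = 141.0 in
λ = L_e / r_min = 141.00 / 0.8625 = 163

λ ≈ 163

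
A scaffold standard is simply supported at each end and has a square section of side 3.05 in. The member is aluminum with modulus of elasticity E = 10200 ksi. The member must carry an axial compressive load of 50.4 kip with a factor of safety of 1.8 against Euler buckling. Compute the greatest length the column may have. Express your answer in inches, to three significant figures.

I = a⁴/12 = 3.05⁴/12 = 7.211 in⁴
Required critical load P_cr = n·P = 1.8 × 50.4 = 90.72 kip = 9.072×10^4 lb
From P_cr = π²EI/(K·L)²:  L = (1/K)·√(π²EI/P_cr) = (1/1)·√(π²×1.02×10^7×7.211/9.072×10^4)
L = 89.5 in

L_max ≈ 89.5 in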